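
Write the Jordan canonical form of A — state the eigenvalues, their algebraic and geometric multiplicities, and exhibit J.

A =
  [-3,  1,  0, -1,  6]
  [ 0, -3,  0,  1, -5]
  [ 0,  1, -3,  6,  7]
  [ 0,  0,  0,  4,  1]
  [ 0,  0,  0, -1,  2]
J_2(-3) ⊕ J_1(-3) ⊕ J_2(3)

The characteristic polynomial is
  det(x·I − A) = x^5 + 3*x^4 - 18*x^3 - 54*x^2 + 81*x + 243 = (x - 3)^2*(x + 3)^3

Eigenvalues and multiplicities (the geometric multiplicity of λ is n − rank(A − λI), which equals the number of Jordan blocks for λ):
  λ = -3: algebraic multiplicity = 3, geometric multiplicity = 2
  λ = 3: algebraic multiplicity = 2, geometric multiplicity = 1

Determining the block sizes for each eigenvalue:
  λ = -3: 2 blocks summing to 3 forces exactly one block of size 2 and the rest size 1 → block sizes [2, 1]
  λ = 3: one block (gm = 1), so the single block has size am = 2 → block sizes [2]

Assembling the blocks gives a Jordan form
J =
  [-3,  1,  0, 0, 0]
  [ 0, -3,  0, 0, 0]
  [ 0,  0, -3, 0, 0]
  [ 0,  0,  0, 3, 1]
  [ 0,  0,  0, 0, 3]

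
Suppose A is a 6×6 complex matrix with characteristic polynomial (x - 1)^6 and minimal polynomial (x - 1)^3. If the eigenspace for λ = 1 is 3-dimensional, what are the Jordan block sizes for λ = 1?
Block sizes for λ = 1: [3, 2, 1]

Step 1 — from the characteristic polynomial, algebraic multiplicity of λ = 1 is 6. From dim ker(A − (1)·I) = 3, there are exactly 3 Jordan blocks for λ = 1.
Step 2 — from the minimal polynomial, the factor (x − 1)^3 tells us the largest block for λ = 1 has size 3.
Step 3 — with total size 6, 3 blocks, and largest block 3, the block sizes (in nonincreasing order) are [3, 2, 1].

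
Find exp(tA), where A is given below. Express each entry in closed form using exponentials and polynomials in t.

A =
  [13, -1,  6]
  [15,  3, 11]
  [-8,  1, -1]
e^{tA} =
  [t^2*exp(5*t)/2 + 8*t*exp(5*t) + exp(5*t), -t*exp(5*t), t^2*exp(5*t)/2 + 6*t*exp(5*t)]
  [t^2*exp(5*t) + 15*t*exp(5*t), -2*t*exp(5*t) + exp(5*t), t^2*exp(5*t) + 11*t*exp(5*t)]
  [-t^2*exp(5*t)/2 - 8*t*exp(5*t), t*exp(5*t), -t^2*exp(5*t)/2 - 6*t*exp(5*t) + exp(5*t)]

Strategy: write A = P · J · P⁻¹ where J is a Jordan canonical form, so e^{tA} = P · e^{tJ} · P⁻¹, and e^{tJ} can be computed block-by-block.

A has Jordan form
J =
  [5, 1, 0]
  [0, 5, 1]
  [0, 0, 5]
(up to reordering of blocks).

Per-block formulas:
  For a 3×3 Jordan block J_3(5): exp(t · J_3(5)) = e^(5t)·(I + t·N + (t^2/2)·N^2), where N is the 3×3 nilpotent shift.

After assembling e^{tJ} and conjugating by P, we get:

e^{tA} =
  [t^2*exp(5*t)/2 + 8*t*exp(5*t) + exp(5*t), -t*exp(5*t), t^2*exp(5*t)/2 + 6*t*exp(5*t)]
  [t^2*exp(5*t) + 15*t*exp(5*t), -2*t*exp(5*t) + exp(5*t), t^2*exp(5*t) + 11*t*exp(5*t)]
  [-t^2*exp(5*t)/2 - 8*t*exp(5*t), t*exp(5*t), -t^2*exp(5*t)/2 - 6*t*exp(5*t) + exp(5*t)]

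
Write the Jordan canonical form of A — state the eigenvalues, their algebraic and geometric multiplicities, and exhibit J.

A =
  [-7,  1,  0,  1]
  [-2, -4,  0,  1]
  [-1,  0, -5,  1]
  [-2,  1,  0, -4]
J_2(-5) ⊕ J_2(-5)

The characteristic polynomial is
  det(x·I − A) = x^4 + 20*x^3 + 150*x^2 + 500*x + 625 = (x + 5)^4

Eigenvalues and multiplicities (the geometric multiplicity of λ is n − rank(A − λI), which equals the number of Jordan blocks for λ):
  λ = -5: algebraic multiplicity = 4, geometric multiplicity = 2

Determining the block sizes for each eigenvalue:
  λ = -5: with am = 4 and gm = 2, the partition is not yet determined (e.g. several partitions of 4 into 2 parts exist). Let N = A − (-5)·I. Computing rank(N^1) = 2, rank(N^2) = 0; the number of blocks of size ≥ j is rank(N^{j−1}) − rank(N^j), giving [2, 2]. So we have 2 block(s) of size 2 → block sizes [2, 2]

Assembling the blocks gives a Jordan form
J =
  [-5,  1,  0,  0]
  [ 0, -5,  0,  0]
  [ 0,  0, -5,  1]
  [ 0,  0,  0, -5]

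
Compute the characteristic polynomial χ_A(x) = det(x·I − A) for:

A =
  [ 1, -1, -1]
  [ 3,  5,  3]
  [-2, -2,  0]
x^3 - 6*x^2 + 12*x - 8

Expanding det(x·I − A) (e.g. by cofactor expansion or by noting that A is similar to its Jordan form J, which has the same characteristic polynomial as A) gives
  χ_A(x) = x^3 - 6*x^2 + 12*x - 8
which factors as (x - 2)^3. The eigenvalues (with algebraic multiplicities) are λ = 2 with multiplicity 3.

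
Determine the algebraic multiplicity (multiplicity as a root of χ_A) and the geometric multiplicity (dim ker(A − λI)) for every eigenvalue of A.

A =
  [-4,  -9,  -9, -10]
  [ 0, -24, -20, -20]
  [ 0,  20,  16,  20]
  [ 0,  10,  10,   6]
λ = -4: alg = 3, geom = 2; λ = 6: alg = 1, geom = 1

Step 1 — factor the characteristic polynomial to read off the algebraic multiplicities:
  χ_A(x) = (x - 6)*(x + 4)^3

Step 2 — compute geometric multiplicities via the rank-nullity identity g(λ) = n − rank(A − λI):
  rank(A − (-4)·I) = 2, so dim ker(A − (-4)·I) = n − 2 = 2
  rank(A − (6)·I) = 3, so dim ker(A − (6)·I) = n − 3 = 1

Summary:
  λ = -4: algebraic multiplicity = 3, geometric multiplicity = 2
  λ = 6: algebraic multiplicity = 1, geometric multiplicity = 1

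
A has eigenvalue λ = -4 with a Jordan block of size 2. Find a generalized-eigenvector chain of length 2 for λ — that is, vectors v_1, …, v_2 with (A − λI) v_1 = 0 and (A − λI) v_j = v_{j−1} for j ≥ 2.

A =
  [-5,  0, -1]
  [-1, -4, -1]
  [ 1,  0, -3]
A Jordan chain for λ = -4 of length 2:
v_1 = (-1, -1, 1)ᵀ
v_2 = (1, 0, 0)ᵀ

Let N = A − (-4)·I. We want v_2 with N^2 v_2 = 0 but N^1 v_2 ≠ 0; then v_{j-1} := N · v_j for j = 2, …, 2.

Pick v_2 = (1, 0, 0)ᵀ.
Then v_1 = N · v_2 = (-1, -1, 1)ᵀ.

Sanity check: (A − (-4)·I) v_1 = (0, 0, 0)ᵀ = 0. ✓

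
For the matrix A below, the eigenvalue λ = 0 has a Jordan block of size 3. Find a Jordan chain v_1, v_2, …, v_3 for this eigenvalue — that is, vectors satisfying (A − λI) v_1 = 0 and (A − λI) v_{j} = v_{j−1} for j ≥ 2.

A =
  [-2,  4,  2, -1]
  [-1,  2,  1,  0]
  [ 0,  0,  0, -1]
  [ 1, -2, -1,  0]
A Jordan chain for λ = 0 of length 3:
v_1 = (-1, 0, -1, 0)ᵀ
v_2 = (-2, -1, 0, 1)ᵀ
v_3 = (1, 0, 0, 0)ᵀ

Let N = A − (0)·I. We want v_3 with N^3 v_3 = 0 but N^2 v_3 ≠ 0; then v_{j-1} := N · v_j for j = 3, …, 2.

Pick v_3 = (1, 0, 0, 0)ᵀ.
Then v_2 = N · v_3 = (-2, -1, 0, 1)ᵀ.
Then v_1 = N · v_2 = (-1, 0, -1, 0)ᵀ.

Sanity check: (A − (0)·I) v_1 = (0, 0, 0, 0)ᵀ = 0. ✓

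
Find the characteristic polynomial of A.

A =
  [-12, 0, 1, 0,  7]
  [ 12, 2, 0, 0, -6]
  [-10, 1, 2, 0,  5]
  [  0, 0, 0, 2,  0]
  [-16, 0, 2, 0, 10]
x^5 - 4*x^4 - 8*x^3 + 64*x^2 - 112*x + 64

Expanding det(x·I − A) (e.g. by cofactor expansion or by noting that A is similar to its Jordan form J, which has the same characteristic polynomial as A) gives
  χ_A(x) = x^5 - 4*x^4 - 8*x^3 + 64*x^2 - 112*x + 64
which factors as (x - 2)^4*(x + 4). The eigenvalues (with algebraic multiplicities) are λ = -4 with multiplicity 1, λ = 2 with multiplicity 4.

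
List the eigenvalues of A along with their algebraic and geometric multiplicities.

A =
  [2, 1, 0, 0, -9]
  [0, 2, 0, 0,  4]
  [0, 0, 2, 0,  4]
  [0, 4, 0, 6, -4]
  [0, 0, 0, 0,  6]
λ = 2: alg = 3, geom = 2; λ = 6: alg = 2, geom = 2

Step 1 — factor the characteristic polynomial to read off the algebraic multiplicities:
  χ_A(x) = (x - 6)^2*(x - 2)^3

Step 2 — compute geometric multiplicities via the rank-nullity identity g(λ) = n − rank(A − λI):
  rank(A − (2)·I) = 3, so dim ker(A − (2)·I) = n − 3 = 2
  rank(A − (6)·I) = 3, so dim ker(A − (6)·I) = n − 3 = 2

Summary:
  λ = 2: algebraic multiplicity = 3, geometric multiplicity = 2
  λ = 6: algebraic multiplicity = 2, geometric multiplicity = 2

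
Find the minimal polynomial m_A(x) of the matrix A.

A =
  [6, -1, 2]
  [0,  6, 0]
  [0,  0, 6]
x^2 - 12*x + 36

The characteristic polynomial is χ_A(x) = (x - 6)^3, so the eigenvalues are known. The minimal polynomial is
  m_A(x) = Π_λ (x − λ)^{k_λ}
where k_λ is the size of the *largest* Jordan block for λ (equivalently, the smallest k with (A − λI)^k v = 0 for every generalised eigenvector v of λ).

  λ = 6: largest Jordan block has size 2, contributing (x − 6)^2

So m_A(x) = (x - 6)^2 = x^2 - 12*x + 36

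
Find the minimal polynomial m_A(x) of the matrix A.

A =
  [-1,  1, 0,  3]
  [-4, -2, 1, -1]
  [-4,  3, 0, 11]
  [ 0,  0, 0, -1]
x^3 + 3*x^2 + 3*x + 1

The characteristic polynomial is χ_A(x) = (x + 1)^4, so the eigenvalues are known. The minimal polynomial is
  m_A(x) = Π_λ (x − λ)^{k_λ}
where k_λ is the size of the *largest* Jordan block for λ (equivalently, the smallest k with (A − λI)^k v = 0 for every generalised eigenvector v of λ).

  λ = -1: largest Jordan block has size 3, contributing (x + 1)^3

So m_A(x) = (x + 1)^3 = x^3 + 3*x^2 + 3*x + 1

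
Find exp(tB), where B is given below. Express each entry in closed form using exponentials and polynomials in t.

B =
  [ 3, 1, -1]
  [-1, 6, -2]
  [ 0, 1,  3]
e^{tB} =
  [-t*exp(4*t) + exp(4*t), t*exp(4*t), -t*exp(4*t)]
  [-t^2*exp(4*t)/2 - t*exp(4*t), t^2*exp(4*t)/2 + 2*t*exp(4*t) + exp(4*t), -t^2*exp(4*t)/2 - 2*t*exp(4*t)]
  [-t^2*exp(4*t)/2, t^2*exp(4*t)/2 + t*exp(4*t), -t^2*exp(4*t)/2 - t*exp(4*t) + exp(4*t)]

Strategy: write B = P · J · P⁻¹ where J is a Jordan canonical form, so e^{tB} = P · e^{tJ} · P⁻¹, and e^{tJ} can be computed block-by-block.

B has Jordan form
J =
  [4, 1, 0]
  [0, 4, 1]
  [0, 0, 4]
(up to reordering of blocks).

Per-block formulas:
  For a 3×3 Jordan block J_3(4): exp(t · J_3(4)) = e^(4t)·(I + t·N + (t^2/2)·N^2), where N is the 3×3 nilpotent shift.

After assembling e^{tJ} and conjugating by P, we get:

e^{tB} =
  [-t*exp(4*t) + exp(4*t), t*exp(4*t), -t*exp(4*t)]
  [-t^2*exp(4*t)/2 - t*exp(4*t), t^2*exp(4*t)/2 + 2*t*exp(4*t) + exp(4*t), -t^2*exp(4*t)/2 - 2*t*exp(4*t)]
  [-t^2*exp(4*t)/2, t^2*exp(4*t)/2 + t*exp(4*t), -t^2*exp(4*t)/2 - t*exp(4*t) + exp(4*t)]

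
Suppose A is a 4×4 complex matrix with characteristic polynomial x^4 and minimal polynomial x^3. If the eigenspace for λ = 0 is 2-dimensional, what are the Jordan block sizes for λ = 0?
Block sizes for λ = 0: [3, 1]

Step 1 — from the characteristic polynomial, algebraic multiplicity of λ = 0 is 4. From dim ker(A − (0)·I) = 2, there are exactly 2 Jordan blocks for λ = 0.
Step 2 — from the minimal polynomial, the factor (x − 0)^3 tells us the largest block for λ = 0 has size 3.
Step 3 — with total size 4, 2 blocks, and largest block 3, the block sizes (in nonincreasing order) are [3, 1].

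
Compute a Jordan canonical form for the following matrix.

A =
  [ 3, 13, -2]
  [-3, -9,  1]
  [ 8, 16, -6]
J_3(-4)

The characteristic polynomial is
  det(x·I − A) = x^3 + 12*x^2 + 48*x + 64 = (x + 4)^3

Eigenvalues and multiplicities (the geometric multiplicity of λ is n − rank(A − λI), which equals the number of Jordan blocks for λ):
  λ = -4: algebraic multiplicity = 3, geometric multiplicity = 1

Determining the block sizes for each eigenvalue:
  λ = -4: one block (gm = 1), so the single block has size am = 3 → block sizes [3]

Assembling the blocks gives a Jordan form
J =
  [-4,  1,  0]
  [ 0, -4,  1]
  [ 0,  0, -4]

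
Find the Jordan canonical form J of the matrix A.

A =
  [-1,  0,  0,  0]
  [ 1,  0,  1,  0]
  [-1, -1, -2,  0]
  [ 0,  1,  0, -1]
J_3(-1) ⊕ J_1(-1)

The characteristic polynomial is
  det(x·I − A) = x^4 + 4*x^3 + 6*x^2 + 4*x + 1 = (x + 1)^4

Eigenvalues and multiplicities (the geometric multiplicity of λ is n − rank(A − λI), which equals the number of Jordan blocks for λ):
  λ = -1: algebraic multiplicity = 4, geometric multiplicity = 2

Determining the block sizes for each eigenvalue:
  λ = -1: with am = 4 and gm = 2, the partition is not yet determined (e.g. several partitions of 4 into 2 parts exist). Let N = A − (-1)·I. Computing rank(N^1) = 2, rank(N^2) = 1, rank(N^3) = 0; the number of blocks of size ≥ j is rank(N^{j−1}) − rank(N^j), giving [2, 1, 1]. So we have 1 block(s) of size 3, 1 block(s) of size 1 → block sizes [3, 1]

Assembling the blocks gives a Jordan form
J =
  [-1,  1,  0,  0]
  [ 0, -1,  1,  0]
  [ 0,  0, -1,  0]
  [ 0,  0,  0, -1]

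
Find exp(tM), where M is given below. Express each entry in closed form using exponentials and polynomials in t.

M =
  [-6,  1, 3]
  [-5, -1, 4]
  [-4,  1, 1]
e^{tM} =
  [-t^2*exp(-2*t)/2 - 4*t*exp(-2*t) + exp(-2*t), t*exp(-2*t), t^2*exp(-2*t)/2 + 3*t*exp(-2*t)]
  [-t^2*exp(-2*t)/2 - 5*t*exp(-2*t), t*exp(-2*t) + exp(-2*t), t^2*exp(-2*t)/2 + 4*t*exp(-2*t)]
  [-t^2*exp(-2*t)/2 - 4*t*exp(-2*t), t*exp(-2*t), t^2*exp(-2*t)/2 + 3*t*exp(-2*t) + exp(-2*t)]

Strategy: write M = P · J · P⁻¹ where J is a Jordan canonical form, so e^{tM} = P · e^{tJ} · P⁻¹, and e^{tJ} can be computed block-by-block.

M has Jordan form
J =
  [-2,  1,  0]
  [ 0, -2,  1]
  [ 0,  0, -2]
(up to reordering of blocks).

Per-block formulas:
  For a 3×3 Jordan block J_3(-2): exp(t · J_3(-2)) = e^(-2t)·(I + t·N + (t^2/2)·N^2), where N is the 3×3 nilpotent shift.

After assembling e^{tJ} and conjugating by P, we get:

e^{tM} =
  [-t^2*exp(-2*t)/2 - 4*t*exp(-2*t) + exp(-2*t), t*exp(-2*t), t^2*exp(-2*t)/2 + 3*t*exp(-2*t)]
  [-t^2*exp(-2*t)/2 - 5*t*exp(-2*t), t*exp(-2*t) + exp(-2*t), t^2*exp(-2*t)/2 + 4*t*exp(-2*t)]
  [-t^2*exp(-2*t)/2 - 4*t*exp(-2*t), t*exp(-2*t), t^2*exp(-2*t)/2 + 3*t*exp(-2*t) + exp(-2*t)]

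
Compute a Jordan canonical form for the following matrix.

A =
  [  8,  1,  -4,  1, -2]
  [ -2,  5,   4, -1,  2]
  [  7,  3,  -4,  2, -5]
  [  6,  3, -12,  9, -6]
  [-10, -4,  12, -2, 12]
J_2(6) ⊕ J_2(6) ⊕ J_1(6)

The characteristic polynomial is
  det(x·I − A) = x^5 - 30*x^4 + 360*x^3 - 2160*x^2 + 6480*x - 7776 = (x - 6)^5

Eigenvalues and multiplicities (the geometric multiplicity of λ is n − rank(A − λI), which equals the number of Jordan blocks for λ):
  λ = 6: algebraic multiplicity = 5, geometric multiplicity = 3

Determining the block sizes for each eigenvalue:
  λ = 6: with am = 5 and gm = 3, the partition is not yet determined (e.g. several partitions of 5 into 3 parts exist). Let N = A − (6)·I. Computing rank(N^1) = 2, rank(N^2) = 0; the number of blocks of size ≥ j is rank(N^{j−1}) − rank(N^j), giving [3, 2]. So we have 2 block(s) of size 2, 1 block(s) of size 1 → block sizes [2, 2, 1]

Assembling the blocks gives a Jordan form
J =
  [6, 1, 0, 0, 0]
  [0, 6, 0, 0, 0]
  [0, 0, 6, 1, 0]
  [0, 0, 0, 6, 0]
  [0, 0, 0, 0, 6]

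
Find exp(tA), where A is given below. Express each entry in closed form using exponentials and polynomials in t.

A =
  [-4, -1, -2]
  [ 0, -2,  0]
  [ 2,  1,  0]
e^{tA} =
  [-2*t*exp(-2*t) + exp(-2*t), -t*exp(-2*t), -2*t*exp(-2*t)]
  [0, exp(-2*t), 0]
  [2*t*exp(-2*t), t*exp(-2*t), 2*t*exp(-2*t) + exp(-2*t)]

Strategy: write A = P · J · P⁻¹ where J is a Jordan canonical form, so e^{tA} = P · e^{tJ} · P⁻¹, and e^{tJ} can be computed block-by-block.

A has Jordan form
J =
  [-2,  1,  0]
  [ 0, -2,  0]
  [ 0,  0, -2]
(up to reordering of blocks).

Per-block formulas:
  For a 2×2 Jordan block J_2(-2): exp(t · J_2(-2)) = e^(-2t)·(I + t·N), where N is the 2×2 nilpotent shift.
  For a 1×1 block at λ = -2: exp(t · [-2]) = [e^(-2t)].

After assembling e^{tJ} and conjugating by P, we get:

e^{tA} =
  [-2*t*exp(-2*t) + exp(-2*t), -t*exp(-2*t), -2*t*exp(-2*t)]
  [0, exp(-2*t), 0]
  [2*t*exp(-2*t), t*exp(-2*t), 2*t*exp(-2*t) + exp(-2*t)]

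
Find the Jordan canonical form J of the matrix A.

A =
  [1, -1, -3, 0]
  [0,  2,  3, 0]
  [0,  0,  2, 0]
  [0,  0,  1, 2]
J_1(1) ⊕ J_2(2) ⊕ J_1(2)

The characteristic polynomial is
  det(x·I − A) = x^4 - 7*x^3 + 18*x^2 - 20*x + 8 = (x - 2)^3*(x - 1)

Eigenvalues and multiplicities (the geometric multiplicity of λ is n − rank(A − λI), which equals the number of Jordan blocks for λ):
  λ = 1: algebraic multiplicity = 1, geometric multiplicity = 1
  λ = 2: algebraic multiplicity = 3, geometric multiplicity = 2

Determining the block sizes for each eigenvalue:
  λ = 1: one block (gm = 1), so the single block has size am = 1 → block sizes [1]
  λ = 2: 2 blocks summing to 3 forces exactly one block of size 2 and the rest size 1 → block sizes [2, 1]

Assembling the blocks gives a Jordan form
J =
  [1, 0, 0, 0]
  [0, 2, 1, 0]
  [0, 0, 2, 0]
  [0, 0, 0, 2]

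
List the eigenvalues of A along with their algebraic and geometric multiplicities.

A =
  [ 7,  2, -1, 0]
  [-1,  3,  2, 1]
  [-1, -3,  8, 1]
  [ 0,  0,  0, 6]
λ = 6: alg = 4, geom = 2

Step 1 — factor the characteristic polynomial to read off the algebraic multiplicities:
  χ_A(x) = (x - 6)^4

Step 2 — compute geometric multiplicities via the rank-nullity identity g(λ) = n − rank(A − λI):
  rank(A − (6)·I) = 2, so dim ker(A − (6)·I) = n − 2 = 2

Summary:
  λ = 6: algebraic multiplicity = 4, geometric multiplicity = 2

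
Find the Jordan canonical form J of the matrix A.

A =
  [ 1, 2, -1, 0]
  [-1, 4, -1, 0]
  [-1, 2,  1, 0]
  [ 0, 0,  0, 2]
J_2(2) ⊕ J_1(2) ⊕ J_1(2)

The characteristic polynomial is
  det(x·I − A) = x^4 - 8*x^3 + 24*x^2 - 32*x + 16 = (x - 2)^4

Eigenvalues and multiplicities (the geometric multiplicity of λ is n − rank(A − λI), which equals the number of Jordan blocks for λ):
  λ = 2: algebraic multiplicity = 4, geometric multiplicity = 3

Determining the block sizes for each eigenvalue:
  λ = 2: 3 blocks summing to 4 forces exactly one block of size 2 and the rest size 1 → block sizes [2, 1, 1]

Assembling the blocks gives a Jordan form
J =
  [2, 1, 0, 0]
  [0, 2, 0, 0]
  [0, 0, 2, 0]
  [0, 0, 0, 2]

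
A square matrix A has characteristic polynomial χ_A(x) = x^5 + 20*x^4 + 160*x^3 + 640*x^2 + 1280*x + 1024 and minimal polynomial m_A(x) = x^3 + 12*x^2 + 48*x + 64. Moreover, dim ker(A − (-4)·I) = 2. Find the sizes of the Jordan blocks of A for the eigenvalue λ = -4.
Block sizes for λ = -4: [3, 2]

Step 1 — from the characteristic polynomial, algebraic multiplicity of λ = -4 is 5. From dim ker(A − (-4)·I) = 2, there are exactly 2 Jordan blocks for λ = -4.
Step 2 — from the minimal polynomial, the factor (x + 4)^3 tells us the largest block for λ = -4 has size 3.
Step 3 — with total size 5, 2 blocks, and largest block 3, the block sizes (in nonincreasing order) are [3, 2].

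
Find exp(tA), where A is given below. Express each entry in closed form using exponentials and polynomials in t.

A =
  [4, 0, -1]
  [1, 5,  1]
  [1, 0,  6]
e^{tA} =
  [-t*exp(5*t) + exp(5*t), 0, -t*exp(5*t)]
  [t*exp(5*t), exp(5*t), t*exp(5*t)]
  [t*exp(5*t), 0, t*exp(5*t) + exp(5*t)]

Strategy: write A = P · J · P⁻¹ where J is a Jordan canonical form, so e^{tA} = P · e^{tJ} · P⁻¹, and e^{tJ} can be computed block-by-block.

A has Jordan form
J =
  [5, 1, 0]
  [0, 5, 0]
  [0, 0, 5]
(up to reordering of blocks).

Per-block formulas:
  For a 1×1 block at λ = 5: exp(t · [5]) = [e^(5t)].
  For a 2×2 Jordan block J_2(5): exp(t · J_2(5)) = e^(5t)·(I + t·N), where N is the 2×2 nilpotent shift.

After assembling e^{tJ} and conjugating by P, we get:

e^{tA} =
  [-t*exp(5*t) + exp(5*t), 0, -t*exp(5*t)]
  [t*exp(5*t), exp(5*t), t*exp(5*t)]
  [t*exp(5*t), 0, t*exp(5*t) + exp(5*t)]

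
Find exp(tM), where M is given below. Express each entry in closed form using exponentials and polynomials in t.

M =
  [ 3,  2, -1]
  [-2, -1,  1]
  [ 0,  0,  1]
e^{tM} =
  [2*t*exp(t) + exp(t), 2*t*exp(t), -t*exp(t)]
  [-2*t*exp(t), -2*t*exp(t) + exp(t), t*exp(t)]
  [0, 0, exp(t)]

Strategy: write M = P · J · P⁻¹ where J is a Jordan canonical form, so e^{tM} = P · e^{tJ} · P⁻¹, and e^{tJ} can be computed block-by-block.

M has Jordan form
J =
  [1, 1, 0]
  [0, 1, 0]
  [0, 0, 1]
(up to reordering of blocks).

Per-block formulas:
  For a 2×2 Jordan block J_2(1): exp(t · J_2(1)) = e^(1t)·(I + t·N), where N is the 2×2 nilpotent shift.
  For a 1×1 block at λ = 1: exp(t · [1]) = [e^(1t)].

After assembling e^{tJ} and conjugating by P, we get:

e^{tM} =
  [2*t*exp(t) + exp(t), 2*t*exp(t), -t*exp(t)]
  [-2*t*exp(t), -2*t*exp(t) + exp(t), t*exp(t)]
  [0, 0, exp(t)]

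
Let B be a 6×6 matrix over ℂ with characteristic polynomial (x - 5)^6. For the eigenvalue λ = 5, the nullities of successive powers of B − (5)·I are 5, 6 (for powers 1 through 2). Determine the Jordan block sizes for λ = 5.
Block sizes for λ = 5: [2, 1, 1, 1, 1]

From the dimensions of kernels of powers, the number of Jordan blocks of size at least j is d_j − d_{j−1} where d_j = dim ker(N^j) (with d_0 = 0). Computing the differences gives [5, 1].
The number of blocks of size exactly k is (#blocks of size ≥ k) − (#blocks of size ≥ k + 1), so the partition is: 4 block(s) of size 1, 1 block(s) of size 2.
In nonincreasing order the block sizes are [2, 1, 1, 1, 1].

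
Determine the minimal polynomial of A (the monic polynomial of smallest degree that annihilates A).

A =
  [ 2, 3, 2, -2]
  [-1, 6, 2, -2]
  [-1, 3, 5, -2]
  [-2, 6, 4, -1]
x^2 - 6*x + 9

The characteristic polynomial is χ_A(x) = (x - 3)^4, so the eigenvalues are known. The minimal polynomial is
  m_A(x) = Π_λ (x − λ)^{k_λ}
where k_λ is the size of the *largest* Jordan block for λ (equivalently, the smallest k with (A − λI)^k v = 0 for every generalised eigenvector v of λ).

  λ = 3: largest Jordan block has size 2, contributing (x − 3)^2

So m_A(x) = (x - 3)^2 = x^2 - 6*x + 9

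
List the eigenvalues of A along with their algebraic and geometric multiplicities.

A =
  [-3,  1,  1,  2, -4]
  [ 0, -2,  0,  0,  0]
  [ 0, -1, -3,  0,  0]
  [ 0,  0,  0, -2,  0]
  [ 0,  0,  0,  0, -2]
λ = -3: alg = 2, geom = 1; λ = -2: alg = 3, geom = 3

Step 1 — factor the characteristic polynomial to read off the algebraic multiplicities:
  χ_A(x) = (x + 2)^3*(x + 3)^2

Step 2 — compute geometric multiplicities via the rank-nullity identity g(λ) = n − rank(A − λI):
  rank(A − (-3)·I) = 4, so dim ker(A − (-3)·I) = n − 4 = 1
  rank(A − (-2)·I) = 2, so dim ker(A − (-2)·I) = n − 2 = 3

Summary:
  λ = -3: algebraic multiplicity = 2, geometric multiplicity = 1
  λ = -2: algebraic multiplicity = 3, geometric multiplicity = 3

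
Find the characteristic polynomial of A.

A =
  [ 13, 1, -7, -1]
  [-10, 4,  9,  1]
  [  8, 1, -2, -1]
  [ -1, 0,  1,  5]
x^4 - 20*x^3 + 150*x^2 - 500*x + 625

Expanding det(x·I − A) (e.g. by cofactor expansion or by noting that A is similar to its Jordan form J, which has the same characteristic polynomial as A) gives
  χ_A(x) = x^4 - 20*x^3 + 150*x^2 - 500*x + 625
which factors as (x - 5)^4. The eigenvalues (with algebraic multiplicities) are λ = 5 with multiplicity 4.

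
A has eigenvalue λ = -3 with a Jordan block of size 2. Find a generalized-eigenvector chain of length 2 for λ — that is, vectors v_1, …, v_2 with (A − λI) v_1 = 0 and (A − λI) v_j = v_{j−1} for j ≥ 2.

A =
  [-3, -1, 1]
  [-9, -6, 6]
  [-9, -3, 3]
A Jordan chain for λ = -3 of length 2:
v_1 = (-1, -3, -3)ᵀ
v_2 = (0, 1, 0)ᵀ

Let N = A − (-3)·I. We want v_2 with N^2 v_2 = 0 but N^1 v_2 ≠ 0; then v_{j-1} := N · v_j for j = 2, …, 2.

Pick v_2 = (0, 1, 0)ᵀ.
Then v_1 = N · v_2 = (-1, -3, -3)ᵀ.

Sanity check: (A − (-3)·I) v_1 = (0, 0, 0)ᵀ = 0. ✓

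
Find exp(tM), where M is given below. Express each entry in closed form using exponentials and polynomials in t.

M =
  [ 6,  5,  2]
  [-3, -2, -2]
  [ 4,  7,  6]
e^{tM} =
  [t*exp(3*t) + 2*exp(4*t) - exp(3*t), t*exp(3*t) + 4*exp(4*t) - 4*exp(3*t), 2*exp(4*t) - 2*exp(3*t)]
  [-t*exp(3*t) - 2*exp(4*t) + 2*exp(3*t), -t*exp(3*t) - 4*exp(4*t) + 5*exp(3*t), -2*exp(4*t) + 2*exp(3*t)]
  [t*exp(3*t) + 3*exp(4*t) - 3*exp(3*t), t*exp(3*t) + 6*exp(4*t) - 6*exp(3*t), 3*exp(4*t) - 2*exp(3*t)]

Strategy: write M = P · J · P⁻¹ where J is a Jordan canonical form, so e^{tM} = P · e^{tJ} · P⁻¹, and e^{tJ} can be computed block-by-block.

M has Jordan form
J =
  [3, 1, 0]
  [0, 3, 0]
  [0, 0, 4]
(up to reordering of blocks).

Per-block formulas:
  For a 1×1 block at λ = 4: exp(t · [4]) = [e^(4t)].
  For a 2×2 Jordan block J_2(3): exp(t · J_2(3)) = e^(3t)·(I + t·N), where N is the 2×2 nilpotent shift.

After assembling e^{tJ} and conjugating by P, we get:

e^{tM} =
  [t*exp(3*t) + 2*exp(4*t) - exp(3*t), t*exp(3*t) + 4*exp(4*t) - 4*exp(3*t), 2*exp(4*t) - 2*exp(3*t)]
  [-t*exp(3*t) - 2*exp(4*t) + 2*exp(3*t), -t*exp(3*t) - 4*exp(4*t) + 5*exp(3*t), -2*exp(4*t) + 2*exp(3*t)]
  [t*exp(3*t) + 3*exp(4*t) - 3*exp(3*t), t*exp(3*t) + 6*exp(4*t) - 6*exp(3*t), 3*exp(4*t) - 2*exp(3*t)]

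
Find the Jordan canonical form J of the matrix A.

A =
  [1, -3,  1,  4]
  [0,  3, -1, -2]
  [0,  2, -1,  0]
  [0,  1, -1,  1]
J_3(1) ⊕ J_1(1)

The characteristic polynomial is
  det(x·I − A) = x^4 - 4*x^3 + 6*x^2 - 4*x + 1 = (x - 1)^4

Eigenvalues and multiplicities (the geometric multiplicity of λ is n − rank(A − λI), which equals the number of Jordan blocks for λ):
  λ = 1: algebraic multiplicity = 4, geometric multiplicity = 2

Determining the block sizes for each eigenvalue:
  λ = 1: with am = 4 and gm = 2, the partition is not yet determined (e.g. several partitions of 4 into 2 parts exist). Let N = A − (1)·I. Computing rank(N^1) = 2, rank(N^2) = 1, rank(N^3) = 0; the number of blocks of size ≥ j is rank(N^{j−1}) − rank(N^j), giving [2, 1, 1]. So we have 1 block(s) of size 3, 1 block(s) of size 1 → block sizes [3, 1]

Assembling the blocks gives a Jordan form
J =
  [1, 1, 0, 0]
  [0, 1, 1, 0]
  [0, 0, 1, 0]
  [0, 0, 0, 1]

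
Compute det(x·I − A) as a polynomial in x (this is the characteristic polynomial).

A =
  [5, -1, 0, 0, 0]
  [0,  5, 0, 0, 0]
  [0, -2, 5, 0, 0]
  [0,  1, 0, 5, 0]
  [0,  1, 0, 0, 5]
x^5 - 25*x^4 + 250*x^3 - 1250*x^2 + 3125*x - 3125

Expanding det(x·I − A) (e.g. by cofactor expansion or by noting that A is similar to its Jordan form J, which has the same characteristic polynomial as A) gives
  χ_A(x) = x^5 - 25*x^4 + 250*x^3 - 1250*x^2 + 3125*x - 3125
which factors as (x - 5)^5. The eigenvalues (with algebraic multiplicities) are λ = 5 with multiplicity 5.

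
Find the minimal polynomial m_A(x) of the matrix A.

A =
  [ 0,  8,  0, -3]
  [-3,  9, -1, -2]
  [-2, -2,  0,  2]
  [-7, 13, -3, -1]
x^3 - 6*x^2 + 12*x - 8

The characteristic polynomial is χ_A(x) = (x - 2)^4, so the eigenvalues are known. The minimal polynomial is
  m_A(x) = Π_λ (x − λ)^{k_λ}
where k_λ is the size of the *largest* Jordan block for λ (equivalently, the smallest k with (A − λI)^k v = 0 for every generalised eigenvector v of λ).

  λ = 2: largest Jordan block has size 3, contributing (x − 2)^3

So m_A(x) = (x - 2)^3 = x^3 - 6*x^2 + 12*x - 8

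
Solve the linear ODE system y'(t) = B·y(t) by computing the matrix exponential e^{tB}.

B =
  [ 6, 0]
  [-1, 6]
e^{tB} =
  [exp(6*t), 0]
  [-t*exp(6*t), exp(6*t)]

Strategy: write B = P · J · P⁻¹ where J is a Jordan canonical form, so e^{tB} = P · e^{tJ} · P⁻¹, and e^{tJ} can be computed block-by-block.

B has Jordan form
J =
  [6, 1]
  [0, 6]
(up to reordering of blocks).

Per-block formulas:
  For a 2×2 Jordan block J_2(6): exp(t · J_2(6)) = e^(6t)·(I + t·N), where N is the 2×2 nilpotent shift.

After assembling e^{tJ} and conjugating by P, we get:

e^{tB} =
  [exp(6*t), 0]
  [-t*exp(6*t), exp(6*t)]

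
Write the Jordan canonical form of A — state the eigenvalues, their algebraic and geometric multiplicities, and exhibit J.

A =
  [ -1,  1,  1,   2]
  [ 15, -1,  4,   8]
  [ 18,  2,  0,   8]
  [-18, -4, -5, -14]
J_3(-4) ⊕ J_1(-4)

The characteristic polynomial is
  det(x·I − A) = x^4 + 16*x^3 + 96*x^2 + 256*x + 256 = (x + 4)^4

Eigenvalues and multiplicities (the geometric multiplicity of λ is n − rank(A − λI), which equals the number of Jordan blocks for λ):
  λ = -4: algebraic multiplicity = 4, geometric multiplicity = 2

Determining the block sizes for each eigenvalue:
  λ = -4: with am = 4 and gm = 2, the partition is not yet determined (e.g. several partitions of 4 into 2 parts exist). Let N = A − (-4)·I. Computing rank(N^1) = 2, rank(N^2) = 1, rank(N^3) = 0; the number of blocks of size ≥ j is rank(N^{j−1}) − rank(N^j), giving [2, 1, 1]. So we have 1 block(s) of size 3, 1 block(s) of size 1 → block sizes [3, 1]

Assembling the blocks gives a Jordan form
J =
  [-4,  1,  0,  0]
  [ 0, -4,  1,  0]
  [ 0,  0, -4,  0]
  [ 0,  0,  0, -4]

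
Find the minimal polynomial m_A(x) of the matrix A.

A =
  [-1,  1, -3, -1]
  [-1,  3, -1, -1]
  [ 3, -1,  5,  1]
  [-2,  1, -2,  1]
x^3 - 6*x^2 + 12*x - 8

The characteristic polynomial is χ_A(x) = (x - 2)^4, so the eigenvalues are known. The minimal polynomial is
  m_A(x) = Π_λ (x − λ)^{k_λ}
where k_λ is the size of the *largest* Jordan block for λ (equivalently, the smallest k with (A − λI)^k v = 0 for every generalised eigenvector v of λ).

  λ = 2: largest Jordan block has size 3, contributing (x − 2)^3

So m_A(x) = (x - 2)^3 = x^3 - 6*x^2 + 12*x - 8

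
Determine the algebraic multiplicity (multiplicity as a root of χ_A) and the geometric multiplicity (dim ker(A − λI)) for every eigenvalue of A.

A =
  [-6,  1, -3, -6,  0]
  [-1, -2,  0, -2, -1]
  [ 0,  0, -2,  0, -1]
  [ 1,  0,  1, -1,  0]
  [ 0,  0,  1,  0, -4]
λ = -3: alg = 5, geom = 2

Step 1 — factor the characteristic polynomial to read off the algebraic multiplicities:
  χ_A(x) = (x + 3)^5

Step 2 — compute geometric multiplicities via the rank-nullity identity g(λ) = n − rank(A − λI):
  rank(A − (-3)·I) = 3, so dim ker(A − (-3)·I) = n − 3 = 2

Summary:
  λ = -3: algebraic multiplicity = 5, geometric multiplicity = 2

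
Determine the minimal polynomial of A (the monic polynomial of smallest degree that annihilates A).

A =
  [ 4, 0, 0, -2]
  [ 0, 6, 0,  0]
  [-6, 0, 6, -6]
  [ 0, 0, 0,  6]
x^2 - 10*x + 24

The characteristic polynomial is χ_A(x) = (x - 6)^3*(x - 4), so the eigenvalues are known. The minimal polynomial is
  m_A(x) = Π_λ (x − λ)^{k_λ}
where k_λ is the size of the *largest* Jordan block for λ (equivalently, the smallest k with (A − λI)^k v = 0 for every generalised eigenvector v of λ).

  λ = 4: largest Jordan block has size 1, contributing (x − 4)
  λ = 6: largest Jordan block has size 1, contributing (x − 6)

So m_A(x) = (x - 6)*(x - 4) = x^2 - 10*x + 24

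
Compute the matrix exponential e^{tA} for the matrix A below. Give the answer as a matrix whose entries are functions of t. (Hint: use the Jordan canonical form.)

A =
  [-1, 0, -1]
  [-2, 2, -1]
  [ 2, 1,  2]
e^{tA} =
  [t^2*exp(t) - 2*t*exp(t) + exp(t), -t^2*exp(t)/2, t^2*exp(t)/2 - t*exp(t)]
  [-2*t*exp(t), t*exp(t) + exp(t), -t*exp(t)]
  [-2*t^2*exp(t) + 2*t*exp(t), t^2*exp(t) + t*exp(t), -t^2*exp(t) + t*exp(t) + exp(t)]

Strategy: write A = P · J · P⁻¹ where J is a Jordan canonical form, so e^{tA} = P · e^{tJ} · P⁻¹, and e^{tJ} can be computed block-by-block.

A has Jordan form
J =
  [1, 1, 0]
  [0, 1, 1]
  [0, 0, 1]
(up to reordering of blocks).

Per-block formulas:
  For a 3×3 Jordan block J_3(1): exp(t · J_3(1)) = e^(1t)·(I + t·N + (t^2/2)·N^2), where N is the 3×3 nilpotent shift.

After assembling e^{tJ} and conjugating by P, we get:

e^{tA} =
  [t^2*exp(t) - 2*t*exp(t) + exp(t), -t^2*exp(t)/2, t^2*exp(t)/2 - t*exp(t)]
  [-2*t*exp(t), t*exp(t) + exp(t), -t*exp(t)]
  [-2*t^2*exp(t) + 2*t*exp(t), t^2*exp(t) + t*exp(t), -t^2*exp(t) + t*exp(t) + exp(t)]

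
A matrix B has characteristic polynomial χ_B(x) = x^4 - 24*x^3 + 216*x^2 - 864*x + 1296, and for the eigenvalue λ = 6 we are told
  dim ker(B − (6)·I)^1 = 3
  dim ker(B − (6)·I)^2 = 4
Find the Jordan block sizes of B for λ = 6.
Block sizes for λ = 6: [2, 1, 1]

From the dimensions of kernels of powers, the number of Jordan blocks of size at least j is d_j − d_{j−1} where d_j = dim ker(N^j) (with d_0 = 0). Computing the differences gives [3, 1].
The number of blocks of size exactly k is (#blocks of size ≥ k) − (#blocks of size ≥ k + 1), so the partition is: 2 block(s) of size 1, 1 block(s) of size 2.
In nonincreasing order the block sizes are [2, 1, 1].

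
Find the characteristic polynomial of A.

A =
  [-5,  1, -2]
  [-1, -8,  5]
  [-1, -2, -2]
x^3 + 15*x^2 + 75*x + 125

Expanding det(x·I − A) (e.g. by cofactor expansion or by noting that A is similar to its Jordan form J, which has the same characteristic polynomial as A) gives
  χ_A(x) = x^3 + 15*x^2 + 75*x + 125
which factors as (x + 5)^3. The eigenvalues (with algebraic multiplicities) are λ = -5 with multiplicity 3.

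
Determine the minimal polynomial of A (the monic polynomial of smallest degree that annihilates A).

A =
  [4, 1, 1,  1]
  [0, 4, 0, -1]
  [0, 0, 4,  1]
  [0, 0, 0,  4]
x^2 - 8*x + 16

The characteristic polynomial is χ_A(x) = (x - 4)^4, so the eigenvalues are known. The minimal polynomial is
  m_A(x) = Π_λ (x − λ)^{k_λ}
where k_λ is the size of the *largest* Jordan block for λ (equivalently, the smallest k with (A − λI)^k v = 0 for every generalised eigenvector v of λ).

  λ = 4: largest Jordan block has size 2, contributing (x − 4)^2

So m_A(x) = (x - 4)^2 = x^2 - 8*x + 16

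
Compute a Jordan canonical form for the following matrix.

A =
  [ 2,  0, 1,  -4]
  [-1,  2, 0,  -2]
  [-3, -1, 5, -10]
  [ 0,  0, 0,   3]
J_3(3) ⊕ J_1(3)

The characteristic polynomial is
  det(x·I − A) = x^4 - 12*x^3 + 54*x^2 - 108*x + 81 = (x - 3)^4

Eigenvalues and multiplicities (the geometric multiplicity of λ is n − rank(A − λI), which equals the number of Jordan blocks for λ):
  λ = 3: algebraic multiplicity = 4, geometric multiplicity = 2

Determining the block sizes for each eigenvalue:
  λ = 3: with am = 4 and gm = 2, the partition is not yet determined (e.g. several partitions of 4 into 2 parts exist). Let N = A − (3)·I. Computing rank(N^1) = 2, rank(N^2) = 1, rank(N^3) = 0; the number of blocks of size ≥ j is rank(N^{j−1}) − rank(N^j), giving [2, 1, 1]. So we have 1 block(s) of size 3, 1 block(s) of size 1 → block sizes [3, 1]

Assembling the blocks gives a Jordan form
J =
  [3, 1, 0, 0]
  [0, 3, 1, 0]
  [0, 0, 3, 0]
  [0, 0, 0, 3]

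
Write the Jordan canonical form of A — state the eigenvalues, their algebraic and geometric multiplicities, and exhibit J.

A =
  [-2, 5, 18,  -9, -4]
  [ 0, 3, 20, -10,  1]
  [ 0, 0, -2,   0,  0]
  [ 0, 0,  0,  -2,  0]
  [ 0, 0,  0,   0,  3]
J_2(-2) ⊕ J_1(-2) ⊕ J_2(3)

The characteristic polynomial is
  det(x·I − A) = x^5 - 15*x^3 - 10*x^2 + 60*x + 72 = (x - 3)^2*(x + 2)^3

Eigenvalues and multiplicities (the geometric multiplicity of λ is n − rank(A − λI), which equals the number of Jordan blocks for λ):
  λ = -2: algebraic multiplicity = 3, geometric multiplicity = 2
  λ = 3: algebraic multiplicity = 2, geometric multiplicity = 1

Determining the block sizes for each eigenvalue:
  λ = -2: 2 blocks summing to 3 forces exactly one block of size 2 and the rest size 1 → block sizes [2, 1]
  λ = 3: one block (gm = 1), so the single block has size am = 2 → block sizes [2]

Assembling the blocks gives a Jordan form
J =
  [-2,  1,  0, 0, 0]
  [ 0, -2,  0, 0, 0]
  [ 0,  0, -2, 0, 0]
  [ 0,  0,  0, 3, 1]
  [ 0,  0,  0, 0, 3]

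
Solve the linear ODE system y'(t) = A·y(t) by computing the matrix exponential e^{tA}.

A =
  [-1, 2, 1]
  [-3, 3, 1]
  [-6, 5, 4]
e^{tA} =
  [-3*t^2*exp(2*t)/2 - 3*t*exp(2*t) + exp(2*t), t^2*exp(2*t)/2 + 2*t*exp(2*t), t^2*exp(2*t)/2 + t*exp(2*t)]
  [-3*t*exp(2*t), t*exp(2*t) + exp(2*t), t*exp(2*t)]
  [-9*t^2*exp(2*t)/2 - 6*t*exp(2*t), 3*t^2*exp(2*t)/2 + 5*t*exp(2*t), 3*t^2*exp(2*t)/2 + 2*t*exp(2*t) + exp(2*t)]

Strategy: write A = P · J · P⁻¹ where J is a Jordan canonical form, so e^{tA} = P · e^{tJ} · P⁻¹, and e^{tJ} can be computed block-by-block.

A has Jordan form
J =
  [2, 1, 0]
  [0, 2, 1]
  [0, 0, 2]
(up to reordering of blocks).

Per-block formulas:
  For a 3×3 Jordan block J_3(2): exp(t · J_3(2)) = e^(2t)·(I + t·N + (t^2/2)·N^2), where N is the 3×3 nilpotent shift.

After assembling e^{tJ} and conjugating by P, we get:

e^{tA} =
  [-3*t^2*exp(2*t)/2 - 3*t*exp(2*t) + exp(2*t), t^2*exp(2*t)/2 + 2*t*exp(2*t), t^2*exp(2*t)/2 + t*exp(2*t)]
  [-3*t*exp(2*t), t*exp(2*t) + exp(2*t), t*exp(2*t)]
  [-9*t^2*exp(2*t)/2 - 6*t*exp(2*t), 3*t^2*exp(2*t)/2 + 5*t*exp(2*t), 3*t^2*exp(2*t)/2 + 2*t*exp(2*t) + exp(2*t)]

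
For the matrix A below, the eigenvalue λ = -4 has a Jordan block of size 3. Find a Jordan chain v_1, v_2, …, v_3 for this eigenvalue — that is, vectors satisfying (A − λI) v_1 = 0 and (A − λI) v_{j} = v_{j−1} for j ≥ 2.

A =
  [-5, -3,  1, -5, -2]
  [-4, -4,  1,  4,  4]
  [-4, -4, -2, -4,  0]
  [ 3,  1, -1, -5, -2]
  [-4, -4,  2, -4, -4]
A Jordan chain for λ = -4 of length 3:
v_1 = (2, -4, 0, 2, 0)ᵀ
v_2 = (-1, -4, -4, 3, -4)ᵀ
v_3 = (1, 0, 0, 0, 0)ᵀ

Let N = A − (-4)·I. We want v_3 with N^3 v_3 = 0 but N^2 v_3 ≠ 0; then v_{j-1} := N · v_j for j = 3, …, 2.

Pick v_3 = (1, 0, 0, 0, 0)ᵀ.
Then v_2 = N · v_3 = (-1, -4, -4, 3, -4)ᵀ.
Then v_1 = N · v_2 = (2, -4, 0, 2, 0)ᵀ.

Sanity check: (A − (-4)·I) v_1 = (0, 0, 0, 0, 0)ᵀ = 0. ✓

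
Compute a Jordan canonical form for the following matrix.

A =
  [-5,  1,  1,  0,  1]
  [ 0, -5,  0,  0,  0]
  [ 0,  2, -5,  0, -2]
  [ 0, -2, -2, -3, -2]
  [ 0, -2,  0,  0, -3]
J_2(-5) ⊕ J_1(-5) ⊕ J_1(-3) ⊕ J_1(-3)

The characteristic polynomial is
  det(x·I − A) = x^5 + 21*x^4 + 174*x^3 + 710*x^2 + 1425*x + 1125 = (x + 3)^2*(x + 5)^3

Eigenvalues and multiplicities (the geometric multiplicity of λ is n − rank(A − λI), which equals the number of Jordan blocks for λ):
  λ = -5: algebraic multiplicity = 3, geometric multiplicity = 2
  λ = -3: algebraic multiplicity = 2, geometric multiplicity = 2

Determining the block sizes for each eigenvalue:
  λ = -5: 2 blocks summing to 3 forces exactly one block of size 2 and the rest size 1 → block sizes [2, 1]
  λ = -3: gm = am = 2, so every block has size 1 → block sizes [1, 1]

Assembling the blocks gives a Jordan form
J =
  [-5,  1,  0,  0,  0]
  [ 0, -5,  0,  0,  0]
  [ 0,  0, -5,  0,  0]
  [ 0,  0,  0, -3,  0]
  [ 0,  0,  0,  0, -3]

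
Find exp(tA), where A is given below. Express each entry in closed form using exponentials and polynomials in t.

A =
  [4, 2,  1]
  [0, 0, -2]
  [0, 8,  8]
e^{tA} =
  [exp(4*t), 2*t*exp(4*t), t*exp(4*t)]
  [0, -4*t*exp(4*t) + exp(4*t), -2*t*exp(4*t)]
  [0, 8*t*exp(4*t), 4*t*exp(4*t) + exp(4*t)]

Strategy: write A = P · J · P⁻¹ where J is a Jordan canonical form, so e^{tA} = P · e^{tJ} · P⁻¹, and e^{tJ} can be computed block-by-block.

A has Jordan form
J =
  [4, 1, 0]
  [0, 4, 0]
  [0, 0, 4]
(up to reordering of blocks).

Per-block formulas:
  For a 1×1 block at λ = 4: exp(t · [4]) = [e^(4t)].
  For a 2×2 Jordan block J_2(4): exp(t · J_2(4)) = e^(4t)·(I + t·N), where N is the 2×2 nilpotent shift.

After assembling e^{tJ} and conjugating by P, we get:

e^{tA} =
  [exp(4*t), 2*t*exp(4*t), t*exp(4*t)]
  [0, -4*t*exp(4*t) + exp(4*t), -2*t*exp(4*t)]
  [0, 8*t*exp(4*t), 4*t*exp(4*t) + exp(4*t)]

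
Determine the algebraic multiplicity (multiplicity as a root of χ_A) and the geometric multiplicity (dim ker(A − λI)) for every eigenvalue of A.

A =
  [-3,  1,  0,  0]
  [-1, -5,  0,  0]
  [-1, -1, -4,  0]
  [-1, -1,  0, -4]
λ = -4: alg = 4, geom = 3

Step 1 — factor the characteristic polynomial to read off the algebraic multiplicities:
  χ_A(x) = (x + 4)^4

Step 2 — compute geometric multiplicities via the rank-nullity identity g(λ) = n − rank(A − λI):
  rank(A − (-4)·I) = 1, so dim ker(A − (-4)·I) = n − 1 = 3

Summary:
  λ = -4: algebraic multiplicity = 4, geometric multiplicity = 3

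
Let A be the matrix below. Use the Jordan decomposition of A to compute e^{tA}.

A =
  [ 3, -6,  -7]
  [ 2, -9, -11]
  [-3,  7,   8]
e^{tA} =
  [-t*exp(-t) + exp(4*t), -t*exp(-t) - exp(4*t) + exp(-t), -2*t*exp(-t) - exp(4*t) + exp(-t)]
  [-3*t*exp(-t) + exp(4*t) - exp(-t), -3*t*exp(-t) - exp(4*t) + 2*exp(-t), -6*t*exp(-t) - exp(4*t) + exp(-t)]
  [2*t*exp(-t) - exp(4*t) + exp(-t), 2*t*exp(-t) + exp(4*t) - exp(-t), 4*t*exp(-t) + exp(4*t)]

Strategy: write A = P · J · P⁻¹ where J is a Jordan canonical form, so e^{tA} = P · e^{tJ} · P⁻¹, and e^{tJ} can be computed block-by-block.

A has Jordan form
J =
  [-1,  1, 0]
  [ 0, -1, 0]
  [ 0,  0, 4]
(up to reordering of blocks).

Per-block formulas:
  For a 1×1 block at λ = 4: exp(t · [4]) = [e^(4t)].
  For a 2×2 Jordan block J_2(-1): exp(t · J_2(-1)) = e^(-1t)·(I + t·N), where N is the 2×2 nilpotent shift.

After assembling e^{tJ} and conjugating by P, we get:

e^{tA} =
  [-t*exp(-t) + exp(4*t), -t*exp(-t) - exp(4*t) + exp(-t), -2*t*exp(-t) - exp(4*t) + exp(-t)]
  [-3*t*exp(-t) + exp(4*t) - exp(-t), -3*t*exp(-t) - exp(4*t) + 2*exp(-t), -6*t*exp(-t) - exp(4*t) + exp(-t)]
  [2*t*exp(-t) - exp(4*t) + exp(-t), 2*t*exp(-t) + exp(4*t) - exp(-t), 4*t*exp(-t) + exp(4*t)]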